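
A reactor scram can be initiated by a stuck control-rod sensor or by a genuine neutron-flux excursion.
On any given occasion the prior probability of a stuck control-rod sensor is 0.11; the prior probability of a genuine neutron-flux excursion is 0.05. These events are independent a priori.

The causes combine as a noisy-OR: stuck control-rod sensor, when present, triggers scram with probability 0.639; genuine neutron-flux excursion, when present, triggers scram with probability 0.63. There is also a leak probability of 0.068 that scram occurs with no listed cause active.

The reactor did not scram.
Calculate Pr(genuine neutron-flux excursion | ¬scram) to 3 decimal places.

Pr(genuine neutron-flux excursion | ¬scram) ≈ 0.019

Under noisy-OR, P(scram | causes) = 1 − (1−0.068)·∏(1−qᵢ) over the active causes.
P(¬scram) = 0.932*0.89*0.95 + 0.34484*0.89*0.05 + 0.336452*0.11*0.95 + 0.124487*0.11*0.05 = 0.788006 + 0.015345 + 0.035159 + 0.000685 = 0.839195
The genuine neutron-flux excursion-present share is 0.015345 + 0.000685 = 0.016030.
P(genuine neutron-flux excursion | ¬scram) = 0.016030 / 0.839195 ≈ 0.019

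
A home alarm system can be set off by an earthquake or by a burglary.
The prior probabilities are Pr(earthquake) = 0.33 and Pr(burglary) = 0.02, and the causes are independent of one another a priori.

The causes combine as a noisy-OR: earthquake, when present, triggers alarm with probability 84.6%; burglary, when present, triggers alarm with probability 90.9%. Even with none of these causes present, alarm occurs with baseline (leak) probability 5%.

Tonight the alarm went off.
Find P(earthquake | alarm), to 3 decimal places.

P(earthquake | alarm) ≈ 0.862

Under noisy-OR, P(alarm | causes) = 1 − (1−0.05)·∏(1−qᵢ) over the active causes.
By total probability over the 4 (earthquake, burglary) configurations:
  P(alarm) = 0.05·0.67·0.98 + 0.91355·0.67·0.02 + 0.8537·0.33·0.98 + 0.986687·0.33·0.02
        = 0.032830 + 0.012242 + 0.276087 + 0.006512 = 0.327671
Keeping only the earthquake-present terms gives 0.282599, so
  P(earthquake | alarm) = 0.282599 / 0.327671 ≈ 0.862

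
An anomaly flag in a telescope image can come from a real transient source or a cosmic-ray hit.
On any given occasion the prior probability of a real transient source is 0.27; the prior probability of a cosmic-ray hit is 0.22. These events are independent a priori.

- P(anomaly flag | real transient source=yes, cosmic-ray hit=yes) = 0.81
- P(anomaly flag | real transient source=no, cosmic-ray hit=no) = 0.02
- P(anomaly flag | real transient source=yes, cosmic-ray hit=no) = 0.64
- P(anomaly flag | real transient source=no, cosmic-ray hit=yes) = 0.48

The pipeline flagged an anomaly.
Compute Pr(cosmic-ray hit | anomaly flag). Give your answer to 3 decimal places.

Pr(cosmic-ray hit | anomaly flag) ≈ 0.461

P(anomaly flag) = 0.02*0.73*0.78 + 0.48*0.73*0.22 + 0.64*0.27*0.78 + 0.81*0.27*0.22 = 0.011388 + 0.077088 + 0.134784 + 0.048114 = 0.271374
Restricting to configurations with cosmic-ray hit present: 0.077088 + 0.048114 = 0.125202.
P(cosmic-ray hit | anomaly flag) = 0.125202 / 0.271374 ≈ 0.461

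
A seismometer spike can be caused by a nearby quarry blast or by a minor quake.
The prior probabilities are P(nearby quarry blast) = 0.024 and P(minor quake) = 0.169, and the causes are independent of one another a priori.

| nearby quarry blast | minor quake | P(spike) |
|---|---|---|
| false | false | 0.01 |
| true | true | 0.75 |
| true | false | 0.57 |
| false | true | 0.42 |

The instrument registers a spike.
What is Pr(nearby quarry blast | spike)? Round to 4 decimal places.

By total probability over the 4 (nearby quarry blast, minor quake) configurations:
  P(spike) = 0.01·0.976·0.831 + 0.42·0.976·0.169 + 0.57·0.024·0.831 + 0.75·0.024·0.169
        = 0.008111 + 0.069276 + 0.011368 + 0.003042 = 0.091797
Configurations with nearby quarry blast contribute 0.014410, so
  P(nearby quarry blast | spike) = 0.014410 / 0.091797 ≈ 0.1570

Pr(nearby quarry blast | spike) ≈ 0.1570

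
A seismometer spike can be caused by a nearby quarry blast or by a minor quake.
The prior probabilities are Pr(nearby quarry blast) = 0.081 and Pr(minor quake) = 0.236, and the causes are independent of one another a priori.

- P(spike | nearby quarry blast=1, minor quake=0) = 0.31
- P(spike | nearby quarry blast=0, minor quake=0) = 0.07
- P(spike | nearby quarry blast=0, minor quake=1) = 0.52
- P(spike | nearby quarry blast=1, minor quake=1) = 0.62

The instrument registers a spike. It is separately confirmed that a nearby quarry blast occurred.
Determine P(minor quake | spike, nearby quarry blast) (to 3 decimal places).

By total probability over both values of minor quake:
  P(spike | nearby quarry blast) = 0.31·0.764 + 0.62·0.236
        = 0.236840 + 0.146320 = 0.383160
The terms with minor quake present sum to 0.146320, so
  P(minor quake | spike, nearby quarry blast) = 0.146320 / 0.383160 ≈ 0.382

P(minor quake | spike, nearby quarry blast) ≈ 0.382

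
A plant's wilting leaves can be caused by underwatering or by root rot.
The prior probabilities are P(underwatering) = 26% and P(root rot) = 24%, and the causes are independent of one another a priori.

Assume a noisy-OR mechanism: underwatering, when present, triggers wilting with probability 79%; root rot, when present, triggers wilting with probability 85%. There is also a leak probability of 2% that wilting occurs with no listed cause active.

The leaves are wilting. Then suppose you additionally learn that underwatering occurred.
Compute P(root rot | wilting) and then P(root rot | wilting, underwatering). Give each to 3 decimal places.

P(root rot | wilting) ≈ 0.558; P(root rot | wilting, underwatering) ≈ 0.278

Under noisy-OR, P(wilting | causes) = 1 − (1−0.02)·∏(1−qᵢ) over the active causes.
Sum P(wilting|·) weighted by the priors over the 4 (underwatering, root rot) configurations:
  P(wilting) = 0.02·0.74·0.76 + 0.853·0.74·0.24 + 0.7942·0.26·0.76 + 0.96913·0.26·0.24
        = 0.011248 + 0.151493 + 0.156934 + 0.060474 = 0.380149
Keeping only the root rot-present terms gives 0.211967, so
  P(root rot | wilting) = 0.211967 / 0.380149 ≈ 0.558

Now also conditioning on underwatering=true:
Weight on root rot=true, given the evidence: 0.96913×0.24 = 0.232591
The normalizing constant is 0.7942×0.76 + 0.96913×0.24 = 0.836183
P(root rot | wilting, underwatering) = 0.232591/0.836183 ≈ 0.278
— underwatering explains away the evidence for root rot.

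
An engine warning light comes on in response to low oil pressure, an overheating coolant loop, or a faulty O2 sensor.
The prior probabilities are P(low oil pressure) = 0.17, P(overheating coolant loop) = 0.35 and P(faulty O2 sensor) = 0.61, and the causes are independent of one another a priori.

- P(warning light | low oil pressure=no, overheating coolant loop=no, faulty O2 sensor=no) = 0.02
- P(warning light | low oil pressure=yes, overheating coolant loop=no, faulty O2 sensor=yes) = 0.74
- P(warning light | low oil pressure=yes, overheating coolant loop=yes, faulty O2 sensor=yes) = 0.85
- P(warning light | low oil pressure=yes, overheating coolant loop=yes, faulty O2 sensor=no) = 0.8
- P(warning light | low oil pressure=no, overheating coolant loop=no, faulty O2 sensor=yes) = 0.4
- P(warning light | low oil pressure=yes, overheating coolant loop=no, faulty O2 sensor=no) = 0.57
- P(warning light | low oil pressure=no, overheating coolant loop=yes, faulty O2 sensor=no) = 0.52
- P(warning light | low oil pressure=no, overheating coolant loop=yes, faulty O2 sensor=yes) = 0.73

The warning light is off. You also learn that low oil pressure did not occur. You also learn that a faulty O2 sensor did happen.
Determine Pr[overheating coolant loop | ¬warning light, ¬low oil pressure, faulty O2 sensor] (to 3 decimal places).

Numerator (weight on configurations with overheating coolant loop): 0.27*0.35 = 0.094500
The normalizing constant is 0.6*0.65 + 0.27*0.35 = 0.484500
P(overheating coolant loop | ¬warning light, ¬low oil pressure, faulty O2 sensor) = 0.094500/0.484500 ≈ 0.195

Pr[overheating coolant loop | ¬warning light, ¬low oil pressure, faulty O2 sensor] ≈ 0.195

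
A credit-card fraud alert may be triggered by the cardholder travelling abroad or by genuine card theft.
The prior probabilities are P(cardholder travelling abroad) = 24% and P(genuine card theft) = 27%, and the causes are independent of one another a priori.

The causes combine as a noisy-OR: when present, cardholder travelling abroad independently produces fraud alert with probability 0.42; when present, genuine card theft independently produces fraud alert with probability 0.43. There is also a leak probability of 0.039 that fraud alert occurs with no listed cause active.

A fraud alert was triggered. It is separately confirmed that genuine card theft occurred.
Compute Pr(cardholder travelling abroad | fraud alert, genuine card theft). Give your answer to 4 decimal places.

Pr(cardholder travelling abroad | fraud alert, genuine card theft) ≈ 0.3227

Under noisy-OR, P(fraud alert | causes) = 1 − (1−0.039)·∏(1−qᵢ) over the active causes.
Weight on cardholder travelling abroad=true, given the evidence: 0.682293·0.24 = 0.163750
Normalizer over all consistent configurations: 0.45223·0.76 + 0.682293·0.24 = 0.507445
P(cardholder travelling abroad | fraud alert, genuine card theft) = 0.163750/0.507445 ≈ 0.3227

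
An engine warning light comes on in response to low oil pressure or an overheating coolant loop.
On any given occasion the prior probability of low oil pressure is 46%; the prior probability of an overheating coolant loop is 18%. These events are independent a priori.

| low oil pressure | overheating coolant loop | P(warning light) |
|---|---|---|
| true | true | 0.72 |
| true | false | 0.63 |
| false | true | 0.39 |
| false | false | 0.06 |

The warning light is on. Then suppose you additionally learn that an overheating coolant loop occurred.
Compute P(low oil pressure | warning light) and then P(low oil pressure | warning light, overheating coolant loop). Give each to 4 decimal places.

P(low oil pressure | warning light) ≈ 0.8218; P(low oil pressure | warning light, overheating coolant loop) ≈ 0.6113

Enumerate the 4 (low oil pressure, overheating coolant loop) configurations and weight by the priors:
  P(warning light) = 0.06×0.54×0.82 + 0.39×0.54×0.18 + 0.63×0.46×0.82 + 0.72×0.46×0.18
        = 0.026568 + 0.037908 + 0.237636 + 0.059616 = 0.361728
Keeping only the low oil pressure-present terms gives 0.297252, so
  P(low oil pressure | warning light) = 0.297252 / 0.361728 ≈ 0.8218

Now also conditioning on overheating coolant loop=true:
P(warning light | overheating coolant loop) = 0.39*0.54 + 0.72*0.46 = 0.210600 + 0.331200 = 0.541800
The low oil pressure-present share is 0.72*0.46 = 0.331200.
P(low oil pressure | warning light, overheating coolant loop) = 0.331200 / 0.541800 ≈ 0.6113
This is intercausal reasoning (explaining away): once overheating coolant loop accounts for the warning light, low oil pressure becomes less likely.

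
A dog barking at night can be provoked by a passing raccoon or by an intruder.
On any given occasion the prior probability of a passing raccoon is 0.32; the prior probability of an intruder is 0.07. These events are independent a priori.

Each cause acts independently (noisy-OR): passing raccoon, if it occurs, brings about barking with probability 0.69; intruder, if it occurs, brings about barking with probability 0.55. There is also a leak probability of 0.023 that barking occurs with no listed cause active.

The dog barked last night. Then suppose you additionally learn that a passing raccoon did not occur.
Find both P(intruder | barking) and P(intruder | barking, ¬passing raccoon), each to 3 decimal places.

Under noisy-OR, P(barking | causes) = 1 − (1−0.023)·∏(1−qᵢ) over the active causes.
P(barking) = 0.023·0.68·0.93 + 0.56035·0.68·0.07 + 0.69713·0.32·0.93 + 0.863708·0.32·0.07 = 0.014545 + 0.026673 + 0.207466 + 0.019347 = 0.268031
Of this, 0.046020 comes from 0.026673 + 0.019347 (the intruder=true cases).
Hence the posterior is 0.046020/0.268031 ≈ 0.172.

Now condition on the additional information:
Numerator (weight on configurations with intruder): 0.56035×0.07 = 0.039225
The normalizing constant is 0.023×0.93 + 0.56035×0.07 = 0.060615
P(intruder | barking, ¬passing raccoon) = 0.039225/0.060615 ≈ 0.647

P(intruder | barking) ≈ 0.172; P(intruder | barking, ¬passing raccoon) ≈ 0.647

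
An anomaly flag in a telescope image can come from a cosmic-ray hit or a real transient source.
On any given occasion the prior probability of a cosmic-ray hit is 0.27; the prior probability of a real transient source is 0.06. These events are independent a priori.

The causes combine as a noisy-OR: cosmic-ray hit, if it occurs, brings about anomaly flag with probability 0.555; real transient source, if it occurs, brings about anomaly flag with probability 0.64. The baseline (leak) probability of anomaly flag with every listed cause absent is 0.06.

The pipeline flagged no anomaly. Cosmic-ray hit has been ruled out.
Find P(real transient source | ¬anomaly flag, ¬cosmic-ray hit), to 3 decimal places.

P(real transient source | ¬anomaly flag, ¬cosmic-ray hit) ≈ 0.022

Under noisy-OR, P(anomaly flag | causes) = 1 − (1−0.06)·∏(1−qᵢ) over the active causes.
Enumerate both values of real transient source and weight by the priors:
  P(¬anomaly flag | ¬cosmic-ray hit) = 0.94*0.94 + 0.3384*0.06
        = 0.883600 + 0.020304 = 0.903904
Configurations with real transient source contribute 0.020304, so
  P(real transient source | ¬anomaly flag, ¬cosmic-ray hit) = 0.020304 / 0.903904 ≈ 0.022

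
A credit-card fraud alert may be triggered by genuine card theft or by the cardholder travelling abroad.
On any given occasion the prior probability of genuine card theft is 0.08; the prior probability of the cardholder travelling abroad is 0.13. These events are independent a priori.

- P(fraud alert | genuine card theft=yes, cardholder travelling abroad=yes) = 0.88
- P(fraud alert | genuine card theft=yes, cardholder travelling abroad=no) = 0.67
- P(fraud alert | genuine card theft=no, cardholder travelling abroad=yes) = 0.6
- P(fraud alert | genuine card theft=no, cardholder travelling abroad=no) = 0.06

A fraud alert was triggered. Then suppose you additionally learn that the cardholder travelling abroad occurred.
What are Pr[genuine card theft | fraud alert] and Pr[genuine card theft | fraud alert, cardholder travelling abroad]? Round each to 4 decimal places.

For the numerator, keep only genuine card theft=true terms: 0.046632 + 0.009152 = 0.055784
Normalizer over all consistent configurations: 0.06*0.92*0.87 + 0.6*0.92*0.13 + 0.67*0.08*0.87 + 0.88*0.08*0.13 = 0.175568
Posterior = 0.055784 / 0.175568 ≈ 0.3177

With the extra evidence:
P(fraud alert | cardholder travelling abroad) = 0.6·0.92 + 0.88·0.08 = 0.552000 + 0.070400 = 0.622400
Of this, 0.070400 comes from 0.88·0.08 (the genuine card theft=true cases).
P(genuine card theft | fraud alert, cardholder travelling abroad) = 0.070400 / 0.622400 ≈ 0.1131

Pr[genuine card theft | fraud alert] ≈ 0.3177; Pr[genuine card theft | fraud alert, cardholder travelling abroad] ≈ 0.1131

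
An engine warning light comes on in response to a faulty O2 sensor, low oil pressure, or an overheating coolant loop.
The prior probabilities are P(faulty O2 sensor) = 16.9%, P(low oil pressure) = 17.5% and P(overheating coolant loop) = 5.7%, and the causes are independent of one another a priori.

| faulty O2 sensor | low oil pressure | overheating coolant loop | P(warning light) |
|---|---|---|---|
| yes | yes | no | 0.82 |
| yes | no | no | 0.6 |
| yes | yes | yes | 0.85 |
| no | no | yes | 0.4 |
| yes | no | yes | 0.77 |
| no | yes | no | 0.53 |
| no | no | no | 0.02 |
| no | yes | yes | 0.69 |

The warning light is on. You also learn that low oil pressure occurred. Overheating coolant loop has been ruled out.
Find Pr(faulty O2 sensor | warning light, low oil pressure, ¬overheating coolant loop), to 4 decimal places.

By total probability over both values of faulty O2 sensor:
  P(warning light | low oil pressure, ¬overheating coolant loop) = 0.53·0.831 + 0.82·0.169
        = 0.440430 + 0.138580 = 0.579010
Configurations with faulty O2 sensor contribute 0.138580, so
  P(faulty O2 sensor | warning light, low oil pressure, ¬overheating coolant loop) = 0.138580 / 0.579010 ≈ 0.2393

Pr(faulty O2 sensor | warning light, low oil pressure, ¬overheating coolant loop) ≈ 0.2393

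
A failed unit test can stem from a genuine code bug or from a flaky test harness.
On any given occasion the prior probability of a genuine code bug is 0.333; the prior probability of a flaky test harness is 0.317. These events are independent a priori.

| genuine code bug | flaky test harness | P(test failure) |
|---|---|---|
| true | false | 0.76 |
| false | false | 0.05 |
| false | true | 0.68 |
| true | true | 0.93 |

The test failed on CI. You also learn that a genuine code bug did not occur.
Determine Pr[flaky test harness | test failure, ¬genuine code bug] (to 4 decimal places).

Pr[flaky test harness | test failure, ¬genuine code bug] ≈ 0.8632

By total probability over both values of flaky test harness:
  P(test failure | ¬genuine code bug) = 0.05×0.683 + 0.68×0.317
        = 0.034150 + 0.215560 = 0.249710
Keeping only the flaky test harness-present terms gives 0.215560, so
  P(flaky test harness | test failure, ¬genuine code bug) = 0.215560 / 0.249710 ≈ 0.8632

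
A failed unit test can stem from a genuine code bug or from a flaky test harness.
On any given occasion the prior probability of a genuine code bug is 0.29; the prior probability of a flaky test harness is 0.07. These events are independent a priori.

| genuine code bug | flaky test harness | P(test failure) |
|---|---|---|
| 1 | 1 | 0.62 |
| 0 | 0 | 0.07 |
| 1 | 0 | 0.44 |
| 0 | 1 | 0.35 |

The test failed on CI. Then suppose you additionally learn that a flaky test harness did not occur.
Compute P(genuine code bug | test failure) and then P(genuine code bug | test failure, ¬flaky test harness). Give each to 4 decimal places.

P(genuine code bug | test failure) ≈ 0.6735; P(genuine code bug | test failure, ¬flaky test harness) ≈ 0.7197

Numerator (weight on configurations with genuine code bug): 0.118668 + 0.012586 = 0.131254
The normalizing constant is 0.07*0.71*0.93 + 0.35*0.71*0.07 + 0.44*0.29*0.93 + 0.62*0.29*0.07 = 0.194870
P(genuine code bug | test failure) = 0.131254/0.194870 ≈ 0.6735

With the extra evidence:
P(test failure | ¬flaky test harness) = 0.07×0.71 + 0.44×0.29 = 0.049700 + 0.127600 = 0.177300
Of this, 0.127600 comes from 0.44×0.29 (the genuine code bug=true cases).
So P(genuine code bug | test failure, ¬flaky test harness) = 0.127600/0.177300 ≈ 0.7197.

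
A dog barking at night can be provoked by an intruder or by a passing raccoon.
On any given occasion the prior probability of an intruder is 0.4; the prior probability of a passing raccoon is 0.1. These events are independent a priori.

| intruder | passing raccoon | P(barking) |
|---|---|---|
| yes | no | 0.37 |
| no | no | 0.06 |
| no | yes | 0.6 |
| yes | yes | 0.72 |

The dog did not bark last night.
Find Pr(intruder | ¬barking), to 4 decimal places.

Pr(intruder | ¬barking) ≈ 0.3093

By total probability over the 4 (intruder, passing raccoon) configurations:
  P(¬barking) = 0.94·0.6·0.9 + 0.4·0.6·0.1 + 0.63·0.4·0.9 + 0.28·0.4·0.1
        = 0.507600 + 0.024000 + 0.226800 + 0.011200 = 0.769600
Keeping only the intruder-present terms gives 0.238000, so
  P(intruder | ¬barking) = 0.238000 / 0.769600 ≈ 0.3093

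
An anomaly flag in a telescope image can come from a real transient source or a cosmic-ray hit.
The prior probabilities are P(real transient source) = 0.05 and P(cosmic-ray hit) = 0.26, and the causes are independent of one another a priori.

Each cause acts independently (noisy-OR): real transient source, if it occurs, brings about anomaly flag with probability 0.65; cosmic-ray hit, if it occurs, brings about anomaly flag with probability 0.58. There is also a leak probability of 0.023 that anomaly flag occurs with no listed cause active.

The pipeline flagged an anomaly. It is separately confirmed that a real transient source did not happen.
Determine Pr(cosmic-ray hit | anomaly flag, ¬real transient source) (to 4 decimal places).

Pr(cosmic-ray hit | anomaly flag, ¬real transient source) ≈ 0.9001

Under noisy-OR, P(anomaly flag | causes) = 1 − (1−0.023)·∏(1−qᵢ) over the active causes.
Weight on cosmic-ray hit=true, given the evidence: 0.58966×0.26 = 0.153312
Normalizer over all consistent configurations: 0.023×0.74 + 0.58966×0.26 = 0.170332
Posterior = 0.153312 / 0.170332 ≈ 0.9001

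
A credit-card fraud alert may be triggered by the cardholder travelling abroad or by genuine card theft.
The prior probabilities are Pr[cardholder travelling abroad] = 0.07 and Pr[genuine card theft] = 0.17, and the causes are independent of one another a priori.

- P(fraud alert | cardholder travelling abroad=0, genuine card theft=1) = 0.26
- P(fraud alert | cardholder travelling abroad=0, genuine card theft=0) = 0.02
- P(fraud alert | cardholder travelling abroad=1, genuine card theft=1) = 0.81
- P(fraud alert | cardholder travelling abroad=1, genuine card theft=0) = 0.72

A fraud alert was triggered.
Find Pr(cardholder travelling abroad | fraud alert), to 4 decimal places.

P(fraud alert) = 0.02*0.93*0.83 + 0.26*0.93*0.17 + 0.72*0.07*0.83 + 0.81*0.07*0.17 = 0.015438 + 0.041106 + 0.041832 + 0.009639 = 0.108015
The cardholder travelling abroad-present share is 0.041832 + 0.009639 = 0.051471.
P(cardholder travelling abroad | fraud alert) = 0.051471 / 0.108015 ≈ 0.4765

Pr(cardholder travelling abroad | fraud alert) ≈ 0.4765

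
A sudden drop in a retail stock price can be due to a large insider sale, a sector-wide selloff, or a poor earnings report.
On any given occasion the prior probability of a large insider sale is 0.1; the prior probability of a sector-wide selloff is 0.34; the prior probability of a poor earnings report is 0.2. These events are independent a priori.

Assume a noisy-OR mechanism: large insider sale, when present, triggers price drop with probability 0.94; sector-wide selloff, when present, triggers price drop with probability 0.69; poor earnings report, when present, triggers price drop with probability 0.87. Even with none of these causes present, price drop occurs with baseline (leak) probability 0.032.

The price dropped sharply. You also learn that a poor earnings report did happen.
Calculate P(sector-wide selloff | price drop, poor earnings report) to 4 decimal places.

Under noisy-OR, P(price drop | causes) = 1 − (1−0.032)·∏(1−qᵢ) over the active causes.
Weight on sector-wide selloff=true, given the evidence: 0.294063 + 0.033920 = 0.327983
The normalizing constant is 0.87416·0.9·0.66 + 0.96099·0.9·0.34 + 0.99245·0.1·0.66 + 0.997659·0.1·0.34 = 0.912736
P(sector-wide selloff | price drop, poor earnings report) = 0.327983/0.912736 ≈ 0.3593

P(sector-wide selloff | price drop, poor earnings report) ≈ 0.3593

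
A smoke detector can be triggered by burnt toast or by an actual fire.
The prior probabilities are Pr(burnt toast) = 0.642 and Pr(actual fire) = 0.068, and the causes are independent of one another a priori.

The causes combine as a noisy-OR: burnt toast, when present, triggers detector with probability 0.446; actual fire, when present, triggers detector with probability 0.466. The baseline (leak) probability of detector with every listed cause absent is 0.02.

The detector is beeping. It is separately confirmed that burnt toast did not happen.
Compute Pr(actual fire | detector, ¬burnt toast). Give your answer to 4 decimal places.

Under noisy-OR, P(detector | causes) = 1 − (1−0.02)·∏(1−qᵢ) over the active causes.
P(detector | ¬burnt toast) = 0.02×0.932 + 0.47668×0.068 = 0.018640 + 0.032414 = 0.051054
Of this, 0.032414 comes from 0.47668×0.068 (the actual fire=true cases).
P(actual fire | detector, ¬burnt toast) = 0.032414 / 0.051054 ≈ 0.6349

Pr(actual fire | detector, ¬burnt toast) ≈ 0.6349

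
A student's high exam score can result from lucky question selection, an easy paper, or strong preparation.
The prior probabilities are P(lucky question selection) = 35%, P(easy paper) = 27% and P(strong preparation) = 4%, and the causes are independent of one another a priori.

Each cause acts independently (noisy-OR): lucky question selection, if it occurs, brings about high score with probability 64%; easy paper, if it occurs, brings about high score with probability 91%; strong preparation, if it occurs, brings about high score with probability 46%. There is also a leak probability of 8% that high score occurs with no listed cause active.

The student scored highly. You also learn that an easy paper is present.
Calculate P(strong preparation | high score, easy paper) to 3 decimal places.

Under noisy-OR, P(high score | causes) = 1 − (1−0.08)·∏(1−qᵢ) over the active causes.
For the numerator, keep only strong preparation=true terms: 0.024837 + 0.013775 = 0.038612
Normalizer over all consistent configurations: 0.9172×0.65×0.96 + 0.955288×0.65×0.04 + 0.970192×0.35×0.96 + 0.983904×0.35×0.04 = 0.936930
Posterior = 0.038612 / 0.936930 ≈ 0.041

P(strong preparation | high score, easy paper) ≈ 0.041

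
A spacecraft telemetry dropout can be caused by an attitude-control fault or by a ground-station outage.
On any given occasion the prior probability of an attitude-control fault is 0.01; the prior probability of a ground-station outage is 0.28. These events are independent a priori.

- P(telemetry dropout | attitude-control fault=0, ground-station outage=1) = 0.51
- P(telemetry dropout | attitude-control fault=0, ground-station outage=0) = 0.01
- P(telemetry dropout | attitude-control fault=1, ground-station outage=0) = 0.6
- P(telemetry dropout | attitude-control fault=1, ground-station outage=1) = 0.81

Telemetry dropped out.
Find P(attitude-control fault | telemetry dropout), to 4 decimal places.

P(attitude-control fault | telemetry dropout) ≈ 0.0425

Sum P(telemetry dropout|·) weighted by the priors over the 4 (attitude-control fault, ground-station outage) configurations:
  P(telemetry dropout) = 0.01*0.99*0.72 + 0.51*0.99*0.28 + 0.6*0.01*0.72 + 0.81*0.01*0.28
        = 0.007128 + 0.141372 + 0.004320 + 0.002268 = 0.155088
Configurations with attitude-control fault contribute 0.006588, so
  P(attitude-control fault | telemetry dropout) = 0.006588 / 0.155088 ≈ 0.0425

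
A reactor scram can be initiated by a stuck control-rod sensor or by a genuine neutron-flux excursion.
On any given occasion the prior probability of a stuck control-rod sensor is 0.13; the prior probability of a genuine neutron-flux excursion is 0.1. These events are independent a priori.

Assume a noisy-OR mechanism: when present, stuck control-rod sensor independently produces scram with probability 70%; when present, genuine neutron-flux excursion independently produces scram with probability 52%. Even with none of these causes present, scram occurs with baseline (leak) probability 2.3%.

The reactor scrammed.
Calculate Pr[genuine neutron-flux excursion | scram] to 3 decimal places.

Pr[genuine neutron-flux excursion | scram] ≈ 0.363

Under noisy-OR, P(scram | causes) = 1 − (1−0.023)·∏(1−qᵢ) over the active causes.
P(scram) = 0.023·0.87·0.9 + 0.53104·0.87·0.1 + 0.7069·0.13·0.9 + 0.859312·0.13·0.1 = 0.018009 + 0.046200 + 0.082707 + 0.011171 = 0.158087
The genuine neutron-flux excursion-present share is 0.046200 + 0.011171 = 0.057371.
Hence the posterior is 0.057371/0.158087 ≈ 0.363.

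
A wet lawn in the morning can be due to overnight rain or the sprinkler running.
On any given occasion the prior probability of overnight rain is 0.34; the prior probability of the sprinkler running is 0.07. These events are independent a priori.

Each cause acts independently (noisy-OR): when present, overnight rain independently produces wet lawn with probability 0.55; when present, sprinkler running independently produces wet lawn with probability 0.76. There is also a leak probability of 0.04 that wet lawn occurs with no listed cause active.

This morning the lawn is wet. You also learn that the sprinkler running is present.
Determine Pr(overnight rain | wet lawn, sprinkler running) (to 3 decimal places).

Pr(overnight rain | wet lawn, sprinkler running) ≈ 0.375

Under noisy-OR, P(wet lawn | causes) = 1 − (1−0.04)·∏(1−qᵢ) over the active causes.
By total probability over both values of overnight rain:
  P(wet lawn | sprinkler running) = 0.7696·0.66 + 0.89632·0.34
        = 0.507936 + 0.304749 = 0.812685
Configurations with overnight rain contribute 0.304749, so
  P(overnight rain | wet lawn, sprinkler running) = 0.304749 / 0.812685 ≈ 0.375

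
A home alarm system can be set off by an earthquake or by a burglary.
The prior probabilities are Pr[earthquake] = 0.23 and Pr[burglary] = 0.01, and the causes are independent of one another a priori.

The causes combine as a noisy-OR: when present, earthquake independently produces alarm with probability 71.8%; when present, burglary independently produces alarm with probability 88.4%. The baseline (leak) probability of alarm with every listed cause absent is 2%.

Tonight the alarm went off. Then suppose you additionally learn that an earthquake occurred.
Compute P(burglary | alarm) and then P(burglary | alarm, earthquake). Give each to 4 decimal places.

P(burglary | alarm) ≈ 0.0479; P(burglary | alarm, earthquake) ≈ 0.0133

Under noisy-OR, P(alarm | causes) = 1 − (1−0.02)·∏(1−qᵢ) over the active causes.
For the numerator, keep only burglary=true terms: 0.006825 + 0.002226 = 0.009051
Normalizer over all consistent configurations: 0.02*0.77*0.99 + 0.88632*0.77*0.01 + 0.72364*0.23*0.99 + 0.967942*0.23*0.01 = 0.189070
P(burglary | alarm) = 0.009051/0.189070 ≈ 0.0479

Now condition on the additional information:
For the numerator, keep only burglary=true terms: 0.967942*0.01 = 0.009679
Normalizer over all consistent configurations: 0.72364*0.99 + 0.967942*0.01 = 0.726083
P(burglary | alarm, earthquake) = 0.009679/0.726083 ≈ 0.0133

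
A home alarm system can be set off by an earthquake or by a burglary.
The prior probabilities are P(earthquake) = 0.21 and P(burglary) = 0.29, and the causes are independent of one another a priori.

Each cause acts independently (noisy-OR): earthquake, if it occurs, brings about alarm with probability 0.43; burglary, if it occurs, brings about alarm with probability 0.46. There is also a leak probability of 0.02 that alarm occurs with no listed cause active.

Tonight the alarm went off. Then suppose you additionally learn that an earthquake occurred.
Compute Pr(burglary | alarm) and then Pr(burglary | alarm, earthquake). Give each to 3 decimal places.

Pr(burglary | alarm) ≈ 0.661; Pr(burglary | alarm, earthquake) ≈ 0.393

Under noisy-OR, P(alarm | causes) = 1 − (1−0.02)·∏(1−qᵢ) over the active causes.
Weight on burglary=true, given the evidence: 0.107860 + 0.042530 = 0.150390
The normalizing constant is 0.02×0.79×0.71 + 0.4708×0.79×0.29 + 0.4414×0.21×0.71 + 0.698356×0.21×0.29 = 0.227421
Posterior = 0.150390 / 0.227421 ≈ 0.661

With the extra evidence:
P(alarm | earthquake) = 0.4414*0.71 + 0.698356*0.29 = 0.313394 + 0.202523 = 0.515917
The burglary-present share is 0.698356*0.29 = 0.202523.
P(burglary | alarm, earthquake) = 0.202523 / 0.515917 ≈ 0.393
— earthquake explains away the evidence for burglary.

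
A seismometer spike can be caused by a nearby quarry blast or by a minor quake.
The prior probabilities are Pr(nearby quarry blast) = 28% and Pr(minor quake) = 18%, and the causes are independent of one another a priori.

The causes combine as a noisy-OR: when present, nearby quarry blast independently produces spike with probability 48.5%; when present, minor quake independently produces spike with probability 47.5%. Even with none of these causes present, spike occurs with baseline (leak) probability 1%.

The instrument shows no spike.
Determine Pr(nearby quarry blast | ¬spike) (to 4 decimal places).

Under noisy-OR, P(spike | causes) = 1 − (1−0.01)·∏(1−qᵢ) over the active causes.
P(¬spike) = 0.99*0.72*0.82 + 0.51975*0.72*0.18 + 0.50985*0.28*0.82 + 0.267671*0.28*0.18 = 0.584496 + 0.067360 + 0.117062 + 0.013491 = 0.782409
Restricting to configurations with nearby quarry blast present: 0.117062 + 0.013491 = 0.130553.
P(nearby quarry blast | ¬spike) = 0.130553 / 0.782409 ≈ 0.1669

Pr(nearby quarry blast | ¬spike) ≈ 0.1669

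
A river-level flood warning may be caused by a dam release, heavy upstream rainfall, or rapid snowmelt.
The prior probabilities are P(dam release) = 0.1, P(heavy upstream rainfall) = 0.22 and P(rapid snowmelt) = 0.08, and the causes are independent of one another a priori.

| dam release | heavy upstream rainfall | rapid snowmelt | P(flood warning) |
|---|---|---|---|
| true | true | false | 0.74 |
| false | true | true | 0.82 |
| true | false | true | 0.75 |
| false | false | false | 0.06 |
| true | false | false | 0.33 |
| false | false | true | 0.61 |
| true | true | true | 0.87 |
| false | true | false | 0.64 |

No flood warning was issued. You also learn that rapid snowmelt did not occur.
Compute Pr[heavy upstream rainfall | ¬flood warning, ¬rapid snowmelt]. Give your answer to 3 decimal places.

Pr[heavy upstream rainfall | ¬flood warning, ¬rapid snowmelt] ≈ 0.098

Numerator (weight on configurations with heavy upstream rainfall): 0.071280 + 0.005720 = 0.077000
Denominator P(¬flood warning | ¬rapid snowmelt): 0.94×0.9×0.78 + 0.36×0.9×0.22 + 0.67×0.1×0.78 + 0.26×0.1×0.22 = 0.789140
Posterior = 0.077000 / 0.789140 ≈ 0.098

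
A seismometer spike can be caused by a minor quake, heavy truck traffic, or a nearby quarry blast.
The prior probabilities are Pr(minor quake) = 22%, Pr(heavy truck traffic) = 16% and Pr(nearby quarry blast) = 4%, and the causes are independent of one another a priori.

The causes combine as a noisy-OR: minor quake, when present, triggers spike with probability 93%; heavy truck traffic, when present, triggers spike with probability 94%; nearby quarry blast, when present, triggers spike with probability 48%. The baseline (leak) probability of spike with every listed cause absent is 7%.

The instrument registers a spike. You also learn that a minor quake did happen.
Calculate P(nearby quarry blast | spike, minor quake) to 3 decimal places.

Under noisy-OR, P(spike | causes) = 1 − (1−0.07)·∏(1−qᵢ) over the active causes.
Sum P(spike|·) weighted by the priors over the 4 (heavy truck traffic, nearby quarry blast) configurations:
  P(spike | minor quake) = 0.9349×0.84×0.96 + 0.966148×0.84×0.04 + 0.996094×0.16×0.96 + 0.997969×0.16×0.04
        = 0.753903 + 0.032463 + 0.153000 + 0.006387 = 0.945753
Configurations with nearby quarry blast contribute 0.038850, so
  P(nearby quarry blast | spike, minor quake) = 0.038850 / 0.945753 ≈ 0.041

P(nearby quarry blast | spike, minor quake) ≈ 0.041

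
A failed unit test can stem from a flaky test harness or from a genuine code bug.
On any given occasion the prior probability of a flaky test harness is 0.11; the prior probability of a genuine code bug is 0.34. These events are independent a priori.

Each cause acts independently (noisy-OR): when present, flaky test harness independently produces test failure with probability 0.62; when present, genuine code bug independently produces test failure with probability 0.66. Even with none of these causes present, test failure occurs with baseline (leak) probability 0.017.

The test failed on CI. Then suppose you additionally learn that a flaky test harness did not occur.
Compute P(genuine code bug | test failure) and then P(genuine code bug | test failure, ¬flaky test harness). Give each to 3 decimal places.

P(genuine code bug | test failure) ≈ 0.808; P(genuine code bug | test failure, ¬flaky test harness) ≈ 0.953

Under noisy-OR, P(test failure | causes) = 1 − (1−0.017)·∏(1−qᵢ) over the active causes.
Numerator (weight on configurations with genuine code bug): 0.201465 + 0.032650 = 0.234115
The normalizing constant is 0.017*0.89*0.66 + 0.66578*0.89*0.34 + 0.62646*0.11*0.66 + 0.872996*0.11*0.34 = 0.289582
P(genuine code bug | test failure) = 0.234115/0.289582 ≈ 0.808

Now also conditioning on flaky test harness≠true:
For the numerator, keep only genuine code bug=true terms: 0.66578×0.34 = 0.226365
The normalizing constant is 0.017×0.66 + 0.66578×0.34 = 0.237585
Posterior = 0.226365 / 0.237585 ≈ 0.953
With flaky test harness excluded, genuine code bug must carry more of the explanatory weight for the test failure.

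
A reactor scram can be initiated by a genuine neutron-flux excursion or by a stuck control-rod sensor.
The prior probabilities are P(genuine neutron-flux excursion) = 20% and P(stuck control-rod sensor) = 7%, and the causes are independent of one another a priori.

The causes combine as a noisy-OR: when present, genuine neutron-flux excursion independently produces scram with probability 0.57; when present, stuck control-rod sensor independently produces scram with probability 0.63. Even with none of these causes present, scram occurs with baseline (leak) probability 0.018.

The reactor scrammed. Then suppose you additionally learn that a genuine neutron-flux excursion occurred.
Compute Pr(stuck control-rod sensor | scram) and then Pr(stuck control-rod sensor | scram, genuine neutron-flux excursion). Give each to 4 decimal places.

Under noisy-OR, P(scram | causes) = 1 − (1−0.018)·∏(1−qᵢ) over the active causes.
P(scram) = 0.018×0.8×0.93 + 0.63666×0.8×0.07 + 0.57774×0.2×0.93 + 0.843764×0.2×0.07 = 0.013392 + 0.035653 + 0.107460 + 0.011813 = 0.168318
The stuck control-rod sensor-present share is 0.035653 + 0.011813 = 0.047466.
Hence the posterior is 0.047466/0.168318 ≈ 0.2820.

Now condition on the additional information:
Sum P(scram|·) weighted by the priors over both values of stuck control-rod sensor:
  P(scram | genuine neutron-flux excursion) = 0.57774*0.93 + 0.843764*0.07
        = 0.537298 + 0.059063 = 0.596361
Configurations with stuck control-rod sensor contribute 0.059063, so
  P(stuck control-rod sensor | scram, genuine neutron-flux excursion) = 0.059063 / 0.596361 ≈ 0.0990
The drop from 0.2820 to 0.0990 is the explaining-away (discounting) effect.

Pr(stuck control-rod sensor | scram) ≈ 0.2820; Pr(stuck control-rod sensor | scram, genuine neutron-flux excursion) ≈ 0.0990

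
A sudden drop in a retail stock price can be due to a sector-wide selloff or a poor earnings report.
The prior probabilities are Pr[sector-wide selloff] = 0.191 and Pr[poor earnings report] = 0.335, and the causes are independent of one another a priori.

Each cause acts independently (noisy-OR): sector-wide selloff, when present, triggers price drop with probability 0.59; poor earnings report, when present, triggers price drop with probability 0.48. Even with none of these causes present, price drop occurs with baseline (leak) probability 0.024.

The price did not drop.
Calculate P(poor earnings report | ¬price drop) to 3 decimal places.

P(poor earnings report | ¬price drop) ≈ 0.208

Under noisy-OR, P(price drop | causes) = 1 − (1−0.024)·∏(1−qᵢ) over the active causes.
Sum P(¬price drop|·) weighted by the priors over the 4 (sector-wide selloff, poor earnings report) configurations:
  P(¬price drop) = 0.976*0.809*0.665 + 0.50752*0.809*0.335 + 0.40016*0.191*0.665 + 0.208083*0.191*0.335
        = 0.525073 + 0.137546 + 0.050826 + 0.013314 = 0.726759
Configurations with poor earnings report contribute 0.150860, so
  P(poor earnings report | ¬price drop) = 0.150860 / 0.726759 ≈ 0.208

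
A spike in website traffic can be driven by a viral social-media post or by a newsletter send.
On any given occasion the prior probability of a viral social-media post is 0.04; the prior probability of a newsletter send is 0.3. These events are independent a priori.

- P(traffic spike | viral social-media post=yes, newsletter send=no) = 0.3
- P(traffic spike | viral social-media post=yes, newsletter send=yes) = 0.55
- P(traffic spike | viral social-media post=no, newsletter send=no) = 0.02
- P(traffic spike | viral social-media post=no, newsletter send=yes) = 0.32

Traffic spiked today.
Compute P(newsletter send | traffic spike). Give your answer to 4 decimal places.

Sum P(traffic spike|·) weighted by the priors over the 4 (viral social-media post, newsletter send) configurations:
  P(traffic spike) = 0.02*0.96*0.7 + 0.32*0.96*0.3 + 0.3*0.04*0.7 + 0.55*0.04*0.3
        = 0.013440 + 0.092160 + 0.008400 + 0.006600 = 0.120600
Keeping only the newsletter send-present terms gives 0.098760, so
  P(newsletter send | traffic spike) = 0.098760 / 0.120600 ≈ 0.8189

P(newsletter send | traffic spike) ≈ 0.8189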